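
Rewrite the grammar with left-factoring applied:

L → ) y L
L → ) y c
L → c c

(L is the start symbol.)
Left-factoring transforms A → αβ₁ | αβ₂ into A → αA' and A' → β₁ | β₂
(α is the longest common prefix among the alternatives). Repeat until
no nonterminal has two alternatives with a common prefix.

Round 1: L has alternatives sharing prefix ') y'. Introduce L': L → ) y L'
  Add: L' → L
  Add: L' → c

No remaining common prefixes — done.

Resulting grammar:
L → ) y L'
L' → L
L' → c
L → c c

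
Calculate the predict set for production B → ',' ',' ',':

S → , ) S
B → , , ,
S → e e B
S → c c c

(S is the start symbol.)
PREDICT(B → ',' ',' ',') = (FIRST(RHS) \ {ε}) ∪ (FOLLOW(B) if ε ∈ FIRST(RHS), i.e. RHS ⇒* ε)
FIRST(',' ',' ',') = { ',' }
ε ∉ FIRST(',' ',' ','), so FOLLOW(B) is not added.
PREDICT(B → ',' ',' ',') = { ',' }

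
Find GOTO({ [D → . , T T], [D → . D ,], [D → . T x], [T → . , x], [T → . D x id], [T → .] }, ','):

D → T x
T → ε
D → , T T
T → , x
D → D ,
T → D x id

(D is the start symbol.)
{ [D → , . T T], [D → . , T T], [D → . D ,], [D → . T x], [T → , . x], [T → . , x], [T → . D x id], [T → .] }

GOTO(I, ',') = CLOSURE({ [A → αX.β] : [A → α.Xβ] ∈ I, X = ',' })

Items with dot before ',', with the dot advanced:
  [D → . , T T] → [D → , . T T]
  [T → . , x] → [T → , . x]
Closure of the advanced items:
  [D → , . T T] has the dot before T: add [T → .], [T → . , x], [T → . D x id]
  [T → . D x id] has the dot before D: add [D → . T x], [D → . , T T], [D → . D ,]

GOTO = { [D → , . T T], [D → . , T T], [D → . D ,], [D → . T x], [T → , . x], [T → . , x], [T → . D x id], [T → .] }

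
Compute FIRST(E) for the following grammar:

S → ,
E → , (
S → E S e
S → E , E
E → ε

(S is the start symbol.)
{ ',', ε }

From E → , (:
  - ',' is a terminal: add ',' and stop
From E → ε:
  - ε-production, so ε ∈ FIRST(E)

Collecting: FIRST(E) = { ',', ε }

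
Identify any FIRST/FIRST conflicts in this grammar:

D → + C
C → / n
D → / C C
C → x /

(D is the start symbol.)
No FIRST/FIRST conflicts.

A FIRST/FIRST conflict occurs when two productions N → α and N → β for the same non-terminal have FIRST(α) ∩ FIRST(β) ≠ ∅ (with ε ∈ FIRST of a nullable right-hand side, so two nullable alternatives also conflict).

Productions for D:
  D → + C: FIRST = { '+' }
  D → / C C: FIRST = { '/' }
Productions for C:
  C → / n: FIRST = { '/' }
  C → x /: FIRST = { 'x' }

All alternatives of each non-terminal have pairwise disjoint FIRST sets.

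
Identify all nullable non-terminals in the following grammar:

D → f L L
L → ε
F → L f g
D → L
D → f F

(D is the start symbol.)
{ 'D', 'L' }

A non-terminal is nullable if it can derive ε (the empty string): either it has an ε-production, or it has a production whose right-hand side consists entirely of nullable non-terminals.

ε-productions: L → ε
So L is immediately nullable.
D → L: every symbol on the right is nullable, so D is nullable too.
No further non-terminal can be added: every production for the remaining non-terminals contains a terminal or a non-nullable non-terminal.
Nullable = { 'D', 'L' }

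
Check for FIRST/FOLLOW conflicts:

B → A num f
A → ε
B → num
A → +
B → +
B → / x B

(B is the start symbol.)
No FIRST/FOLLOW conflicts.

A FIRST/FOLLOW conflict occurs when a non-terminal N has a nullable alternative N → β (β ⇒* ε) and another alternative N → α with FIRST(α) ∩ FOLLOW(N) ≠ ∅: on such a lookahead the parser cannot decide between expanding α and letting N vanish via β.

Nullable non-terminals: A.

A: nullable alternative(s) A → ε; FOLLOW(A) = { 'num' }
  A → ε: FIRST \ {ε} = { } — this is the only nullable alternative, skip
  A → +: FIRST \ {ε} = { '+' } — disjoint from FOLLOW(A)

B has no nullable alternative, so no FIRST/FOLLOW check is needed there.

No FIRST/FOLLOW conflicts found.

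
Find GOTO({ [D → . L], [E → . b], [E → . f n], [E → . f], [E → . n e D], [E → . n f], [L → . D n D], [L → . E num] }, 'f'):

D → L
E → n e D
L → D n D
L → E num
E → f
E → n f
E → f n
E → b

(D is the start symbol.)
{ [E → f . n], [E → f .] }

GOTO(I, 'f') = CLOSURE({ [A → αX.β] : [A → α.Xβ] ∈ I, X = 'f' })

Items with dot before 'f', with the dot advanced:
  [E → . f] → [E → f .]
  [E → . f n] → [E → f . n]
Closure adds nothing (no advanced item has the dot before a non-terminal).

GOTO = { [E → f . n], [E → f .] }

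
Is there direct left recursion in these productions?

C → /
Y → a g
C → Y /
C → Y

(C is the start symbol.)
No direct left recursion

C → /: starts with '/'
Y → a g: starts with a
C → Y /: starts with Y
C → Y: starts with Y

No direct left recursion found.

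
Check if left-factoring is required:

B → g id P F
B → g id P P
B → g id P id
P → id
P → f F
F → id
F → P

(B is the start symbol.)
Left-factoring is needed when two productions for the same non-terminal
share a common prefix on the right-hand side.

Productions for B:
  B → g id P F
  B → g id P P
  B → g id P id
Productions for P:
  P → id
  P → f F
Productions for F:
  F → id
  F → P

Found common prefix 'g id P' in productions for B

Answer: Yes, B has productions with common prefix 'g id P'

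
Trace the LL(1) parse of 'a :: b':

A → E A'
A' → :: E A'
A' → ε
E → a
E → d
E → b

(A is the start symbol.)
LL(1) parsing maintains a stack (initially the start symbol over $) and the input. At each step: if the stack top is a terminal, match it against the current input token; if it is a non-terminal N, replace it with the RHS of M[N, lookahead] (the unique production whose predict set contains the lookahead).

Stack is shown with the top on the left.

Stack      Input     Action
---------------------------
A $        a :: b $  output A → E A'
E A' $     a :: b $  output E → a
a A' $     a :: b $  match 'a'
A' $       :: b $    output A' → :: E A'
:: E A' $  :: b $    match '::'
E A' $     b $       output E → b
b A' $     b $       match 'b'
A' $       $         output A' → ε
$          $         accept

The string is accepted.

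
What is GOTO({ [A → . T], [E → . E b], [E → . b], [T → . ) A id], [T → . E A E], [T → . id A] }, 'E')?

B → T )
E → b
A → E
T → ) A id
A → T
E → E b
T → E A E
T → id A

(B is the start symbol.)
{ [A → . E], [A → . T], [E → . E b], [E → . b], [E → E . b], [T → . ) A id], [T → . E A E], [T → . id A], [T → E . A E] }

GOTO(I, 'E') = CLOSURE({ [A → αX.β] : [A → α.Xβ] ∈ I, X = 'E' })

Items with dot before 'E', with the dot advanced:
  [E → . E b] → [E → E . b]
  [T → . E A E] → [T → E . A E]
Closure of the advanced items:
  [T → E . A E] has the dot before A: add [A → . E], [A → . T]
  [A → . E] has the dot before E: add [E → . b], [E → . E b]
  [A → . T] has the dot before T: add [T → . ) A id], [T → . E A E], [T → . id A]

GOTO = { [A → . E], [A → . T], [E → . E b], [E → . b], [E → E . b], [T → . ) A id], [T → . E A E], [T → . id A], [T → E . A E] }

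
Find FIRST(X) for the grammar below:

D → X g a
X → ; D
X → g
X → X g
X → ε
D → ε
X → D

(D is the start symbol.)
{ ';', 'g', ε }

To compute FIRST(X), examine every production with X on the left-hand side, reading each right-hand side left to right until a non-nullable symbol is reached.

FIRST sets of the other non-terminals involved (by the same procedure, iterated to a fixed point):
  FIRST(D) = { ';', 'g', ε }

From X → ; D:
  - ';' is a terminal: add ';' and stop
From X → g:
  - g is a terminal: add 'g' and stop
From X → X g:
  - X is the symbol being defined: contributes nothing new
    X is nullable, so continue to the next symbol
  - g is a terminal: add 'g' and stop
From X → ε:
  - ε-production, so ε ∈ FIRST(X)
From X → D:
  - D is a non-terminal: add FIRST(D) \ {ε} = { ';', 'g' }
    D is nullable and nothing follows, so the whole right-hand side can vanish: ε ∈ FIRST(X)

Collecting: FIRST(X) = { ';', 'g', ε }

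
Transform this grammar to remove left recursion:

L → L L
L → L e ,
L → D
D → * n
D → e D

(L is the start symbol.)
L → D L'
L' → L L'
L' → e , L'
L' → ε
D → * n
D → e D

L is directly left-recursive. The standard transformation for
  A → A α₁ | ... | A α_m | β₁ | ... | β_n
is
  A  → β₁ A' | ... | β_n A'
  A' → α₁ A' | ... | α_m A' | ε

L → D becomes L → D L'
L → L L becomes L' → L L'
L → L e , becomes L' → e , L'
Add L' → ε

Productions for other non-terminals are unchanged:
  D → * n
  D → e D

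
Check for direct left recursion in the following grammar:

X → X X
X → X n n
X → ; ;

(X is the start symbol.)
Yes, X is left-recursive

Direct left recursion occurs when N → N α for some non-terminal N (the right-hand side begins with the left-hand side itself).

X → X X: LEFT RECURSIVE (starts with X)
X → X n n: LEFT RECURSIVE (starts with X)
X → ; ;: starts with ';'

The grammar has direct left recursion on: X.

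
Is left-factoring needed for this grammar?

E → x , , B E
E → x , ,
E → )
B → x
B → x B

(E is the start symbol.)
Left-factoring is needed when two productions for the same non-terminal
share a common prefix on the right-hand side.

Productions for E:
  E → x , , B E
  E → x , ,
  E → )
Productions for B:
  B → x
  B → x B

Found common prefix 'x , ,' in productions for E
Found common prefix 'x' in productions for B

Answer: Yes, E has productions with common prefix 'x , ,'; B has productions with common prefix 'x'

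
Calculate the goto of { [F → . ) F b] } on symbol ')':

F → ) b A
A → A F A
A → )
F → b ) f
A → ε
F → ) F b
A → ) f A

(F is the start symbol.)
GOTO(I, ')') = CLOSURE({ [A → αX.β] : [A → α.Xβ] ∈ I, X = ')' })

Items with dot before ')', with the dot advanced:
  [F → . ) F b] → [F → ) . F b]
Closure of the advanced items:
  [F → ) . F b] has the dot before F: add [F → . ) b A], [F → . b ) f], [F → . ) F b]

GOTO = { [F → ) . F b], [F → . ) F b], [F → . ) b A], [F → . b ) f] }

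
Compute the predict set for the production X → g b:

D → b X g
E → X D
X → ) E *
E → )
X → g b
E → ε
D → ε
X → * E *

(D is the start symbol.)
PREDICT(X → g b) = (FIRST(RHS) \ {ε}) ∪ (FOLLOW(X) if ε ∈ FIRST(RHS), i.e. RHS ⇒* ε)
FIRST(g b) = { 'g' }
ε ∉ FIRST(g b), so FOLLOW(X) is not added.
PREDICT(X → g b) = { 'g' }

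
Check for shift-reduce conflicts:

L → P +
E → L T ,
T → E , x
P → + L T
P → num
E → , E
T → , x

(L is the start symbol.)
No shift-reduce conflicts

Augment with L' → L and build the canonical LR(0) collection (I0 = CLOSURE({[L' → . L]}), then GOTO on every symbol after a dot until no new states appear). It has 18 states:
  I0: { [L → . P +], [L' → . L], [P → . + L T], [P → . num] }  — shift
  I1: { [L → . P +], [P → + . L T], [P → . + L T], [P → . num] }  — shift
  I2: { [L' → L .] }  — accept
  I3: { [L → P . +] }  — shift
  I4: { [P → num .] }  — reduce
  I5: { [L → P + .] }  — reduce
  I6: { [E → . , E], [E → . L T ,], [L → . P +], [P → + L . T], [P → . + L T], [P → . num], [T → . , x], [T → . E , x] }  — shift
  I7: { [E → , . E], [E → . , E], [E → . L T ,], [L → . P +], [P → . + L T], [P → . num], [T → , . x] }  — shift
  I8: { [T → E . , x] }  — shift
  I9: { [E → . , E], [E → . L T ,], [E → L . T ,], [L → . P +], [P → . + L T], [P → . num], [T → . , x], [T → . E , x] }  — shift
  I10: { [P → + L T .] }  — reduce
  I11: { [E → L T . ,] }  — shift
  I12: { [E → L T , .] }  — reduce
  I13: { [T → E , . x] }  — shift
  I14: { [T → E , x .] }  — reduce
  I15: { [E → , . E], [E → . , E], [E → . L T ,], [L → . P +], [P → . + L T], [P → . num] }  — shift
  I16: { [E → , E .] }  — reduce
  I17: { [T → , x .] }  — reduce

No state contains both a complete item and a shift item.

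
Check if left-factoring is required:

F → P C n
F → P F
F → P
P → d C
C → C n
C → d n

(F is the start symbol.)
Left-factoring is needed when two productions for the same non-terminal
share a common prefix on the right-hand side.

Productions for F:
  F → P C n
  F → P F
  F → P
Productions for C:
  C → C n
  C → d n

Found common prefix 'P' in productions for F

Answer: Yes, F has productions with common prefix 'P'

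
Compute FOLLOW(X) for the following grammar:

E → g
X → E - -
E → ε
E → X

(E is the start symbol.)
{ $, '-' }

To compute FOLLOW(X), find every occurrence of X on a right-hand side N → α X β: add FIRST(β) \ {ε}, and if β is empty or nullable also add FOLLOW(N). Iterate to a fixed point.

In E → X: X is at the end, add FOLLOW(E)

The FOLLOW sets referred to above (computed the same way, to a fixed point):
  FOLLOW(E) = { $, '-' }

Taking the union: FOLLOW(X) = { $, '-' }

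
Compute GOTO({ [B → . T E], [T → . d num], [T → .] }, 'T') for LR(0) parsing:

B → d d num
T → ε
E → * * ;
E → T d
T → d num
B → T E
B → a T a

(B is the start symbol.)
GOTO(I, 'T') = CLOSURE({ [A → αX.β] : [A → α.Xβ] ∈ I, X = 'T' })

Items with dot before 'T', with the dot advanced:
  [B → . T E] → [B → T . E]
Closure of the advanced items:
  [B → T . E] has the dot before E: add [E → . * * ;], [E → . T d]
  [E → . T d] has the dot before T: add [T → .], [T → . d num]

GOTO = { [B → T . E], [E → . * * ;], [E → . T d], [T → . d num], [T → .] }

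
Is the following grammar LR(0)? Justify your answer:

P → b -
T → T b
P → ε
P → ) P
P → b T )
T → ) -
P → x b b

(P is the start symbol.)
No. Shift-reduce conflict between [P → .] and [P → . ) P]

Augment with P' → P and build the canonical LR(0) collection (I0 = CLOSURE({[P' → . P]}), then GOTO on every symbol after a dot until no new states appear). It has 14 states:
  I0: { [P → . ) P], [P → . b -], [P → . b T )], [P → . x b b], [P → .], [P' → . P] }  — shift, reduce
  I1: { [P → ) . P], [P → . ) P], [P → . b -], [P → . b T )], [P → . x b b], [P → .] }  — shift, reduce
  I2: { [P' → P .] }  — accept
  I3: { [P → b . -], [P → b . T )], [T → . ) -], [T → . T b] }  — shift
  I4: { [P → x . b b] }  — shift
  I5: { [P → x b . b] }  — shift
  I6: { [P → x b b .] }  — reduce
  I7: { [T → ) . -] }  — shift
  I8: { [P → b - .] }  — reduce
  I9: { [P → b T . )], [T → T . b] }  — shift
  I10: { [P → b T ) .] }  — reduce
  I11: { [T → T b .] }  — reduce
  I12: { [T → ) - .] }  — reduce
  I13: { [P → ) P .] }  — reduce

Conflict in state I0:
  Shift-reduce conflict between [P → .] and [P → . ) P]
So the grammar is NOT LR(0).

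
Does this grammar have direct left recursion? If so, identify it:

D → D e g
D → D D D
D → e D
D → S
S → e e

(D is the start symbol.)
Direct left recursion occurs when N → N α for some non-terminal N (the right-hand side begins with the left-hand side itself).

D → D e g: LEFT RECURSIVE (starts with D)
D → D D D: LEFT RECURSIVE (starts with D)
D → e D: starts with e
D → S: starts with S
S → e e: starts with e

The grammar has direct left recursion on: D.

Answer: Yes, D is left-recursive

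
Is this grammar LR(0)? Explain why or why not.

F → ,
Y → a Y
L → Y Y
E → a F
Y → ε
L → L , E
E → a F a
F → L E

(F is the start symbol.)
No. Shift-reduce conflict between [Y → .] and [F → . ,]

A grammar is LR(0) if no state in the canonical LR(0) collection has:
  - both a shift item (dot before a terminal) and a complete item (shift-reduce conflict), or
  - two or more complete items (reduce-reduce conflict; the accept item [F' → F .] counts as a complete item here).

Augment with F' → F and build the canonical LR(0) collection (I0 = CLOSURE({[F' → . F]}), then GOTO on every symbol after a dot until no new states appear). It has 14 states:
  I0: { [F → . ,], [F → . L E], [F' → . F], [L → . L , E], [L → . Y Y], [Y → . a Y], [Y → .] }  — shift, reduce
  I1: { [F → , .] }  — reduce
  I2: { [F' → F .] }  — accept
  I3: { [E → . a F a], [E → . a F], [F → L . E], [L → L . , E] }  — shift
  I4: { [L → Y . Y], [Y → . a Y], [Y → .] }  — shift, reduce
  I5: { [Y → . a Y], [Y → .], [Y → a . Y] }  — shift, reduce
  I6: { [Y → a Y .] }  — reduce
  I7: { [L → Y Y .] }  — reduce
  I8: { [E → . a F a], [E → . a F], [L → L , . E] }  — shift
  I9: { [F → L E .] }  — reduce
  I10: { [E → a . F a], [E → a . F], [F → . ,], [F → . L E], [L → . L , E], [L → . Y Y], [Y → . a Y], [Y → .] }  — shift, reduce
  I11: { [E → a F . a], [E → a F .] }  — shift, reduce
  I12: { [E → a F a .] }  — reduce
  I13: { [L → L , E .] }  — reduce

Conflict in state I0:
  Shift-reduce conflict between [Y → .] and [F → . ,]
So the grammar is NOT LR(0).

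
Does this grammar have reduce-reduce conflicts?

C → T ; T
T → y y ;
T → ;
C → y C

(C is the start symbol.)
Yes — I7: [T → ; .] vs [T → y y ; .]

A reduce-reduce conflict occurs when an LR(0) state has two complete items [A → α .] and [B → β .] — both call for a reduction, and with no lookahead the parser cannot choose between them.

Augment with C' → C and build the canonical LR(0) collection (I0 = CLOSURE({[C' → . C]}), then GOTO on every symbol after a dot until no new states appear). It has 13 states:
  I0: { [C → . T ; T], [C → . y C], [C' → . C], [T → . ;], [T → . y y ;] }  — shift
  I1: { [T → ; .] }  — reduce
  I2: { [C' → C .] }  — accept
  I3: { [C → T . ; T] }  — shift
  I4: { [C → . T ; T], [C → . y C], [C → y . C], [T → . ;], [T → . y y ;], [T → y . y ;] }  — shift
  I5: { [C → y C .] }  — reduce
  I6: { [C → . T ; T], [C → . y C], [C → y . C], [T → . ;], [T → . y y ;], [T → y . y ;], [T → y y . ;] }  — shift
  I7: { [T → ; .], [T → y y ; .] }  — 2 reduces
  I8: { [C → T ; . T], [T → . ;], [T → . y y ;] }  — shift
  I9: { [C → T ; T .] }  — reduce
  I10: { [T → y . y ;] }  — shift
  I11: { [T → y y . ;] }  — shift
  I12: { [T → y y ; .] }  — reduce

I7 contains complete items [T → ; .], [T → y y ; .] — reduce-reduce conflict.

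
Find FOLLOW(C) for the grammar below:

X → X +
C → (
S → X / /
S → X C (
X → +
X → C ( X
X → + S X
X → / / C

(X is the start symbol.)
{ $, '(', '+', '/' }

To compute FOLLOW(C), find every occurrence of C on a right-hand side N → α C β: add FIRST(β) \ {ε}, and if β is empty or nullable also add FOLLOW(N). Iterate to a fixed point.

In S → X C (: C is followed by '(', add FIRST('(') \ {ε} = { '(' }
In X → C ( X: C is followed by '(' X, add FIRST('(' X) \ {ε} = { '(' }
In X → / / C: C is at the end, add FOLLOW(X)

The FOLLOW sets referred to above (computed the same way, to a fixed point):
  FOLLOW(X) = { $, '(', '+', '/' }

Taking the union: FOLLOW(C) = { $, '(', '+', '/' }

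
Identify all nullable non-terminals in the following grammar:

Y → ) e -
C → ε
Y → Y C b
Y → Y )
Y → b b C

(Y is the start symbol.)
{ 'C' }

A non-terminal is nullable if it can derive ε (the empty string): either it has an ε-production, or it has a production whose right-hand side consists entirely of nullable non-terminals.

ε-productions: C → ε
So C is immediately nullable.
No further non-terminal can be added: every production for the remaining non-terminals contains a terminal or a non-nullable non-terminal.
Nullable = { 'C' }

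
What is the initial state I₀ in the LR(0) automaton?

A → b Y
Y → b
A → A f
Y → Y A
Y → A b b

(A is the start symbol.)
{ [A → . A f], [A → . b Y], [A' → . A] }

First, augment the grammar with A' → A
I₀ = CLOSURE({ [A' → . A] }):
  [A' → . A] has the dot before A: add [A → . b Y], [A → . A f]
No further items can be added.

I₀ = { [A → . A f], [A → . b Y], [A' → . A] }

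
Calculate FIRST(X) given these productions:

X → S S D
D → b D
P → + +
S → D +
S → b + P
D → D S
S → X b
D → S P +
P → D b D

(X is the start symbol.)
{ 'b' }

To compute FIRST(X), examine every production with X on the left-hand side, reading each right-hand side left to right until a non-nullable symbol is reached.

FIRST sets of the other non-terminals involved (by the same procedure, iterated to a fixed point):
  FIRST(S) = { 'b' }

From X → S S D:
  - S is a non-terminal: add FIRST(S) \ {ε} = { 'b' }
    S is not nullable, so stop

Collecting: FIRST(X) = { 'b' }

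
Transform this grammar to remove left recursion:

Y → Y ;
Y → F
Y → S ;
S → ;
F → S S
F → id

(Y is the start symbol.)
Y is directly left-recursive. The standard transformation for
  A → A α₁ | ... | A α_m | β₁ | ... | β_n
is
  A  → β₁ A' | ... | β_n A'
  A' → α₁ A' | ... | α_m A' | ε

Y → F becomes Y → F Y'
Y → S ; becomes Y → S ; Y'
Y → Y ; becomes Y' → ; Y'
Add Y' → ε

Productions for other non-terminals are unchanged:
  S → ;
  F → S S
  F → id

Resulting grammar:
Y → F Y'
Y → S ; Y'
Y' → ; Y'
Y' → ε
S → ;
F → S S
F → id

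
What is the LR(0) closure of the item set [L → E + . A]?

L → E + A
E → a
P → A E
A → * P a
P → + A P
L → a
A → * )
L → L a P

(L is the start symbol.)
{ [A → . * )], [A → . * P a], [L → E + . A] }

To compute CLOSURE, for each item [A → α.Bβ] where B is a non-terminal, add [B → .γ] for all productions B → γ; repeat for the newly added items until nothing changes.

Start with: [L → E + . A]
  [L → E + . A] has the dot before A: add [A → . * P a], [A → . * )]
No further items can be added.

CLOSURE = { [A → . * )], [A → . * P a], [L → E + . A] }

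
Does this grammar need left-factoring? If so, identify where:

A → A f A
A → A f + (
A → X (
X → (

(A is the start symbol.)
Yes, A has productions with common prefix 'A f'

Left-factoring is needed when two productions for the same non-terminal
share a common prefix on the right-hand side.

Productions for A:
  A → A f A
  A → A f + (
  A → X (

Found common prefix 'A f' in productions for A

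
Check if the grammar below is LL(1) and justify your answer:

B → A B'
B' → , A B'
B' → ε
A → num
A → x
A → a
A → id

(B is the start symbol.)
Yes, the grammar is LL(1).

A grammar is LL(1) if for each non-terminal N with multiple productions, the predict sets of those productions are pairwise disjoint, where PREDICT(N → α) = (FIRST(α) \ {ε}) ∪ (FOLLOW(N) if α ⇒* ε).

Relevant sets:
  FOLLOW(B') = { $ }

For B':
  PREDICT(B' → ',' A B') = { ',' }
  PREDICT(B' → ε) = { $ }
For A:
  PREDICT(A → num) = { 'num' }
  PREDICT(A → x) = { 'x' }
  PREDICT(A → a) = { 'a' }
  PREDICT(A → id) = { 'id' }
B has a single production, so nothing to check there.

All predict sets are disjoint. The grammar IS LL(1).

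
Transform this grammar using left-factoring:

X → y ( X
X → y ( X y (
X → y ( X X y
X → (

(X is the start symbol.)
X → y ( X X'
X' → ε
X' → y (
X' → X y
X → (

Left-factoring transforms A → αβ₁ | αβ₂ into A → αA' and A' → β₁ | β₂
(α is the longest common prefix among the alternatives). Repeat until
no nonterminal has two alternatives with a common prefix.

Round 1: X has alternatives sharing prefix 'y ( X'. Introduce X': X → y ( X X'
  Add: X' → ε
  Add: X' → y (
  Add: X' → X y

No remaining common prefixes — done.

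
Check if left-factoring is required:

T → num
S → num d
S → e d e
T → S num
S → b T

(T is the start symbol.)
No, left-factoring is not needed

Left-factoring is needed when two productions for the same non-terminal
share a common prefix on the right-hand side.

Productions for T:
  T → num
  T → S num
Productions for S:
  S → num d
  S → e d e
  S → b T

No common prefixes found.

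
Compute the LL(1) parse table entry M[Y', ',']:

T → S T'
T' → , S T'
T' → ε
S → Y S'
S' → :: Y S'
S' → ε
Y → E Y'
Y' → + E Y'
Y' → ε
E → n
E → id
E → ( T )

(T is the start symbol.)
To find M[Y', ','], we find productions for Y' where ',' is in the predict set (PREDICT(N → α) = (FIRST(α) \ {ε}) ∪ (FOLLOW(N) if α ⇒* ε)).

Relevant sets:
  FOLLOW(Y') = { $, ')', ',', '::' }

Y' → + E Y': PREDICT = { '+' }
Y' → ε: PREDICT = { $, ')', ',', '::' }
  ',' is in predict set, so this production goes in M[Y', ',']

M[Y', ','] = Y' → ε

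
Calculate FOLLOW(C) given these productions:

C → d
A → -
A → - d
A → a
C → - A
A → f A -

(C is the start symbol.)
To compute FOLLOW(C), find every occurrence of C on a right-hand side N → α C β: add FIRST(β) \ {ε}, and if β is empty or nullable also add FOLLOW(N). Iterate to a fixed point.

C is the start symbol, so $ ∈ FOLLOW(C).
C does not occur on any right-hand side.

Taking the union: FOLLOW(C) = { $ }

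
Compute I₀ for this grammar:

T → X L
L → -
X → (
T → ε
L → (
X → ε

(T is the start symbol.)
{ [T → . X L], [T → .], [T' → . T], [X → . (], [X → .] }

First, augment the grammar with T' → T
I₀ = CLOSURE({ [T' → . T] }):
  [T' → . T] has the dot before T: add [T → . X L], [T → .]
  [T → . X L] has the dot before X: add [X → . (], [X → .]
No further items can be added.

I₀ = { [T → . X L], [T → .], [T' → . T], [X → . (], [X → .] }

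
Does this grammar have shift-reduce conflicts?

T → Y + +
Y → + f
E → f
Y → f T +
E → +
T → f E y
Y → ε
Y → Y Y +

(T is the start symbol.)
Yes — I0: [Y → .] vs [T → . f E y]; I3: [Y → .] vs [T → Y . + +]; I4: [Y → .] vs [E → . +]; I5: [E → + .] vs [Y → + . f]; I8: [E → f .] vs [E → . +]; I13: [Y → .] vs [Y → . + f]; I14: [Y → .] vs [T → . f E y]; I15: [Y → Y Y + .] vs [Y → + . f]

A shift-reduce conflict occurs when an LR(0) state has both:
  - a complete (reduce) item [A → α .] (dot at the end), and
  - a shift item [B → β . c γ] (dot before a terminal).

Augment with T' → T and build the canonical LR(0) collection (I0 = CLOSURE({[T' → . T]}), then GOTO on every symbol after a dot until no new states appear). It has 17 states:
  I0: { [T → . Y + +], [T → . f E y], [T' → . T], [Y → . + f], [Y → . Y Y +], [Y → . f T +], [Y → .] }  — shift, reduce
  I1: { [Y → + . f] }  — shift
  I2: { [T' → T .] }  — accept
  I3: { [T → Y . + +], [Y → . + f], [Y → . Y Y +], [Y → . f T +], [Y → .], [Y → Y . Y +] }  — shift, reduce
  I4: { [E → . +], [E → . f], [T → . Y + +], [T → . f E y], [T → f . E y], [Y → . + f], [Y → . Y Y +], [Y → . f T +], [Y → .], [Y → f . T +] }  — shift, reduce
  I5: { [E → + .], [Y → + . f] }  — shift, reduce
  I6: { [T → f E . y] }  — shift
  I7: { [Y → f T . +] }  — shift
  I8: { [E → . +], [E → . f], [E → f .], [T → . Y + +], [T → . f E y], [T → f . E y], [Y → . + f], [Y → . Y Y +], [Y → . f T +], [Y → .], [Y → f . T +] }  — shift, 2 reduces
  I9: { [Y → f T + .] }  — reduce
  I10: { [T → f E y .] }  — reduce
  I11: { [Y → + f .] }  — reduce
  I12: { [T → Y + . +], [Y → + . f] }  — shift
  I13: { [Y → . + f], [Y → . Y Y +], [Y → . f T +], [Y → .], [Y → Y . Y +], [Y → Y Y . +] }  — shift, reduce
  I14: { [T → . Y + +], [T → . f E y], [Y → . + f], [Y → . Y Y +], [Y → . f T +], [Y → .], [Y → f . T +] }  — shift, reduce
  I15: { [Y → + . f], [Y → Y Y + .] }  — shift, reduce
  I16: { [T → Y + + .] }  — reduce

I0 contains reduce item [Y → .] and shift items [T → . f E y], [Y → . + f], [Y → . f T +] — shift-reduce conflict.
I3 contains reduce item [Y → .] and shift items [T → Y . + +], [Y → . + f], [Y → . f T +] — shift-reduce conflict.
I4 contains reduce item [Y → .] and shift items [E → . +], [E → . f], [T → . f E y], [Y → . + f], [Y → . f T +] — shift-reduce conflict.
I5 contains reduce item [E → + .] and shift item [Y → + . f] — shift-reduce conflict.
I8 contains reduce items [E → f .], [Y → .] and shift items [E → . +], [E → . f], [T → . f E y], [Y → . + f], [Y → . f T +] — shift-reduce conflict.
I13 contains reduce item [Y → .] and shift items [Y → . + f], [Y → Y Y . +], [Y → . f T +] — shift-reduce conflict.
I14 contains reduce item [Y → .] and shift items [T → . f E y], [Y → . + f], [Y → . f T +] — shift-reduce conflict.
I15 contains reduce item [Y → Y Y + .] and shift item [Y → + . f] — shift-reduce conflict.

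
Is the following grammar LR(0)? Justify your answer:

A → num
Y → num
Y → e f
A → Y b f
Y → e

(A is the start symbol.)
A grammar is LR(0) if no state in the canonical LR(0) collection has:
  - both a shift item (dot before a terminal) and a complete item (shift-reduce conflict), or
  - two or more complete items (reduce-reduce conflict; the accept item [A' → A .] counts as a complete item here).

Augment with A' → A and build the canonical LR(0) collection (I0 = CLOSURE({[A' → . A]}), then GOTO on every symbol after a dot until no new states appear). It has 8 states:
  I0: { [A → . Y b f], [A → . num], [A' → . A], [Y → . e f], [Y → . e], [Y → . num] }  — shift
  I1: { [A' → A .] }  — accept
  I2: { [A → Y . b f] }  — shift
  I3: { [Y → e . f], [Y → e .] }  — shift, reduce
  I4: { [A → num .], [Y → num .] }  — 2 reduces
  I5: { [Y → e f .] }  — reduce
  I6: { [A → Y b . f] }  — shift
  I7: { [A → Y b f .] }  — reduce

Conflict in state I3:
  Shift-reduce conflict between [Y → e .] and [Y → e . f]
So the grammar is NOT LR(0).

Answer: No. Shift-reduce conflict between [Y → e .] and [Y → e . f]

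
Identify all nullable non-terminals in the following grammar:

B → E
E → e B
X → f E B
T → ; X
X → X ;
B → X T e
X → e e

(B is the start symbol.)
None

A non-terminal is nullable if it can derive ε (the empty string): either it has an ε-production, or it has a production whose right-hand side consists entirely of nullable non-terminals.

There are no ε-productions, so no non-terminal can derive ε.
No non-terminals are nullable.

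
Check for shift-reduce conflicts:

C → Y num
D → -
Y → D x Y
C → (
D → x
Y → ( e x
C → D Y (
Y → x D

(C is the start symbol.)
Augment with C' → C and build the canonical LR(0) collection (I0 = CLOSURE({[C' → . C]}), then GOTO on every symbol after a dot until no new states appear). It has 20 states:
  I0: { [C → . (], [C → . D Y (], [C → . Y num], [C' → . C], [D → . -], [D → . x], [Y → . ( e x], [Y → . D x Y], [Y → . x D] }  — shift
  I1: { [C → ( .], [Y → ( . e x] }  — shift, reduce
  I2: { [D → - .] }  — reduce
  I3: { [C' → C .] }  — accept
  I4: { [C → D . Y (], [D → . -], [D → . x], [Y → . ( e x], [Y → . D x Y], [Y → . x D], [Y → D . x Y] }  — shift
  I5: { [C → Y . num] }  — shift
  I6: { [D → . -], [D → . x], [D → x .], [Y → x . D] }  — shift, reduce
  I7: { [Y → x D .] }  — reduce
  I8: { [D → x .] }  — reduce
  I9: { [C → Y num .] }  — reduce
  I10: { [Y → ( . e x] }  — shift
  I11: { [Y → D . x Y] }  — shift
  I12: { [C → D Y . (] }  — shift
  I13: { [D → . -], [D → . x], [D → x .], [Y → . ( e x], [Y → . D x Y], [Y → . x D], [Y → D x . Y], [Y → x . D] }  — shift, reduce
  I14: { [Y → D . x Y], [Y → x D .] }  — shift, reduce
  I15: { [Y → D x Y .] }  — reduce
  I16: { [D → . -], [D → . x], [Y → . ( e x], [Y → . D x Y], [Y → . x D], [Y → D x . Y] }  — shift
  I17: { [C → D Y ( .] }  — reduce
  I18: { [Y → ( e . x] }  — shift
  I19: { [Y → ( e x .] }  — reduce

I1 contains reduce item [C → ( .] and shift item [Y → ( . e x] — shift-reduce conflict.
I6 contains reduce item [D → x .] and shift items [D → . -], [D → . x] — shift-reduce conflict.
I13 contains reduce item [D → x .] and shift items [D → . -], [D → . x], [Y → . ( e x], [Y → . x D] — shift-reduce conflict.
I14 contains reduce item [Y → x D .] and shift item [Y → D . x Y] — shift-reduce conflict.

Answer: Yes — I1: [C → ( .] vs [Y → ( . e x]; I6: [D → x .] vs [D → . -]; I13: [D → x .] vs [D → . -]; I14: [Y → x D .] vs [Y → D . x Y]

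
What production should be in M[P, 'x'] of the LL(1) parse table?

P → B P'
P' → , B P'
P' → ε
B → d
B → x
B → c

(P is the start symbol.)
P → B P'

To find M[P, 'x'], we find productions for P where 'x' is in the predict set (PREDICT(N → α) = (FIRST(α) \ {ε}) ∪ (FOLLOW(N) if α ⇒* ε)).

Relevant sets:
  FIRST(B) = { 'c', 'd', 'x' }

P → B P': PREDICT = { 'c', 'd', 'x' }
  'x' is in predict set, so this production goes in M[P, 'x']

M[P, 'x'] = P → B P'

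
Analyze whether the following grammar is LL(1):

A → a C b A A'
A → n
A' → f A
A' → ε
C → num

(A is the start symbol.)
No. Predict set conflict for A': { 'f' }

A grammar is LL(1) if for each non-terminal N with multiple productions, the predict sets of those productions are pairwise disjoint, where PREDICT(N → α) = (FIRST(α) \ {ε}) ∪ (FOLLOW(N) if α ⇒* ε).

Relevant sets:
  FOLLOW(A') = { $, 'f' }

For A:
  PREDICT(A → a C b A A') = { 'a' }
  PREDICT(A → n) = { 'n' }
For A':
  PREDICT(A' → f A) = { 'f' }
  PREDICT(A' → ε) = { $, 'f' }
C has a single production, so nothing to check there.

Conflict found: Predict set conflict for A': { 'f' }
The grammar is NOT LL(1).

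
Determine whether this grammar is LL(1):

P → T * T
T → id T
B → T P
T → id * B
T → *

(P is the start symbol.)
For T:
  PREDICT(T → id T) = { 'id' }
  PREDICT(T → id '*' B) = { 'id' }
  PREDICT(T → '*') = { '*' }
P, B have a single production, so nothing to check there.

Conflict found: Predict set conflict for T: { 'id' }
The grammar is NOT LL(1).

Answer: No. Predict set conflict for T: { 'id' }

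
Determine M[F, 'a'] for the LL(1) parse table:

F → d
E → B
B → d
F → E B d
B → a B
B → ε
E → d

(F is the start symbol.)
To find M[F, 'a'], we find productions for F where 'a' is in the predict set (PREDICT(N → α) = (FIRST(α) \ {ε}) ∪ (FOLLOW(N) if α ⇒* ε)).

Relevant sets:
  FIRST(E) = { 'a', 'd', ε }
  FIRST(B) = { 'a', 'd', ε }

F → d: PREDICT = { 'd' }
F → E B d: PREDICT = { 'a', 'd' }
  'a' is in predict set, so this production goes in M[F, 'a']

M[F, 'a'] = F → E B d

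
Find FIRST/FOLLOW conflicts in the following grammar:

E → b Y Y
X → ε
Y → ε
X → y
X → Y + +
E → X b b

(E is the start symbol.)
A FIRST/FOLLOW conflict occurs when a non-terminal N has a nullable alternative N → β (β ⇒* ε) and another alternative N → α with FIRST(α) ∩ FOLLOW(N) ≠ ∅: on such a lookahead the parser cannot decide between expanding α and letting N vanish via β.

Nullable non-terminals: X, Y.
FIRST sets used below: FIRST(Y) = { ε }

X: nullable alternative(s) X → ε; FOLLOW(X) = { 'b' }
  X → ε: FIRST \ {ε} = { } — this is the only nullable alternative, skip
  X → y: FIRST \ {ε} = { 'y' } — disjoint from FOLLOW(X)
  X → Y + +: FIRST \ {ε} = { '+' } — disjoint from FOLLOW(X)
Y has a nullable alternative but only one production, so nothing to check.

E has no nullable alternative, so no FIRST/FOLLOW check is needed there.

No FIRST/FOLLOW conflicts found.

Answer: No FIRST/FOLLOW conflicts.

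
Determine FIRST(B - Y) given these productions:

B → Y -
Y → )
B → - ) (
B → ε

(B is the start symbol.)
FIRST sets of the non-terminals involved (from the grammar, by fixed-point iteration):
  FIRST(B) = { ')', '-', ε }

To compute FIRST(B - Y), process the symbols left to right:
Symbol B is a non-terminal. Add FIRST(B) \ {ε} = { ')', '-' }
B is nullable (ε ∈ FIRST(B)), continue to the next symbol.
Symbol - is a terminal. Add '-' and stop.
FIRST(B - Y) = { ')', '-' }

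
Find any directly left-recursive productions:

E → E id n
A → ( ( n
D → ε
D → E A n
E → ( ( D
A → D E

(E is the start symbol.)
Yes, E is left-recursive

E → E id n: LEFT RECURSIVE (starts with E)
A → ( ( n: starts with '('
D → ε: starts with ε
D → E A n: starts with E
E → ( ( D: starts with '('
A → D E: starts with D

The grammar has direct left recursion on: E.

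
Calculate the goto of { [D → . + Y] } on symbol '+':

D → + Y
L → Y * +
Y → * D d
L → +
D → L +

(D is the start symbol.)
{ [D → + . Y], [Y → . * D d] }

GOTO(I, '+') = CLOSURE({ [A → αX.β] : [A → α.Xβ] ∈ I, X = '+' })

Items with dot before '+', with the dot advanced:
  [D → . + Y] → [D → + . Y]
Closure of the advanced items:
  [D → + . Y] has the dot before Y: add [Y → . * D d]

GOTO = { [D → + . Y], [Y → . * D d] }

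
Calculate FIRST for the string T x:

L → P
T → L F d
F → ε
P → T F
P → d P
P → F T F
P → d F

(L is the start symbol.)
FIRST sets of the non-terminals involved (from the grammar, by fixed-point iteration):
  FIRST(T) = { 'd' }

To compute FIRST(T x), process the symbols left to right:
Symbol T is a non-terminal. Add FIRST(T) \ {ε} = { 'd' }
T is not nullable (ε ∉ FIRST(T)), so stop here.
FIRST(T x) = { 'd' }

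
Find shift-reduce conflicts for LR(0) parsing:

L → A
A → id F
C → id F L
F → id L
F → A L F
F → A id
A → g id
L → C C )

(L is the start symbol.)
Yes — I7: [A → id F .] vs [A → . g id]; I9: [L → A .] vs [A → . g id]; I14: [F → A id .] vs [A → . g id]

A shift-reduce conflict occurs when an LR(0) state has both:
  - a complete (reduce) item [A → α .] (dot at the end), and
  - a shift item [B → β . c γ] (dot before a terminal).

Augment with L' → L and build the canonical LR(0) collection (I0 = CLOSURE({[L' → . L]}), then GOTO on every symbol after a dot until no new states appear). It has 22 states:
  I0: { [A → . g id], [A → . id F], [C → . id F L], [L → . A], [L → . C C )], [L' → . L] }  — shift
  I1: { [L → A .] }  — reduce
  I2: { [C → . id F L], [L → C . C )] }  — shift
  I3: { [L' → L .] }  — accept
  I4: { [A → g . id] }  — shift
  I5: { [A → . g id], [A → . id F], [A → id . F], [C → id . F L], [F → . A L F], [F → . A id], [F → . id L] }  — shift
  I6: { [A → . g id], [A → . id F], [C → . id F L], [F → A . L F], [F → A . id], [L → . A], [L → . C C )] }  — shift
  I7: { [A → . g id], [A → . id F], [A → id F .], [C → . id F L], [C → id F . L], [L → . A], [L → . C C )] }  — shift, reduce
  I8: { [A → . g id], [A → . id F], [A → id . F], [C → . id F L], [F → . A L F], [F → . A id], [F → . id L], [F → id . L], [L → . A], [L → . C C )] }  — shift
  I9: { [A → . g id], [A → . id F], [C → . id F L], [F → A . L F], [F → A . id], [L → . A], [L → . C C )], [L → A .] }  — shift, reduce
  I10: { [A → id F .] }  — reduce
  I11: { [F → id L .] }  — reduce
  I12: { [A → . g id], [A → . id F], [A → id . F], [C → . id F L], [C → id . F L], [F → . A L F], [F → . A id], [F → . id L], [F → id . L], [L → . A], [L → . C C )] }  — shift
  I13: { [A → . g id], [A → . id F], [F → . A L F], [F → . A id], [F → . id L], [F → A L . F] }  — shift
  I14: { [A → . g id], [A → . id F], [A → id . F], [C → id . F L], [F → . A L F], [F → . A id], [F → . id L], [F → A id .] }  — shift, reduce
  I15: { [F → A L F .] }  — reduce
  I16: { [C → id F L .] }  — reduce
  I17: { [A → g id .] }  — reduce
  I18: { [L → C C . )] }  — shift
  I19: { [A → . g id], [A → . id F], [C → id . F L], [F → . A L F], [F → . A id], [F → . id L] }  — shift
  I20: { [A → . g id], [A → . id F], [C → . id F L], [C → id F . L], [L → . A], [L → . C C )] }  — shift
  I21: { [L → C C ) .] }  — reduce

I7 contains reduce item [A → id F .] and shift items [A → . g id], [A → . id F], [C → . id F L] — shift-reduce conflict.
I9 contains reduce item [L → A .] and shift items [A → . g id], [A → . id F], [C → . id F L], [F → A . id] — shift-reduce conflict.
I14 contains reduce item [F → A id .] and shift items [A → . g id], [A → . id F], [F → . id L] — shift-reduce conflict.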